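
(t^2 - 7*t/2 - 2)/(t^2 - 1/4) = 2*(t - 4)/(2*t - 1)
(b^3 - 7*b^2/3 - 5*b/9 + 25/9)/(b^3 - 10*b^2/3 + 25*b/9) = (b + 1)/b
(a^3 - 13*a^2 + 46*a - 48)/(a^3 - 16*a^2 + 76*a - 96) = (a - 3)/(a - 6)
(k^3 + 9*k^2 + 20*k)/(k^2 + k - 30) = k*(k^2 + 9*k + 20)/(k^2 + k - 30)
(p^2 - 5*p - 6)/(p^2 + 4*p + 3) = (p - 6)/(p + 3)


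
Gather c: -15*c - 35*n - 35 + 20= -15*c - 35*n - 15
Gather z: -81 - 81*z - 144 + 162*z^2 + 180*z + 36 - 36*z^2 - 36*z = 126*z^2 + 63*z - 189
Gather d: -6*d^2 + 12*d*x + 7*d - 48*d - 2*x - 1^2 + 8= -6*d^2 + d*(12*x - 41) - 2*x + 7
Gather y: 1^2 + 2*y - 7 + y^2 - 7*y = y^2 - 5*y - 6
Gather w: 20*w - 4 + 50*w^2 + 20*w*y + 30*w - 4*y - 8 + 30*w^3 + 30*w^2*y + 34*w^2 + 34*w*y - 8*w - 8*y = 30*w^3 + w^2*(30*y + 84) + w*(54*y + 42) - 12*y - 12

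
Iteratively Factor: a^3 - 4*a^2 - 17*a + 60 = (a - 3)*(a^2 - a - 20) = (a - 5)*(a - 3)*(a + 4)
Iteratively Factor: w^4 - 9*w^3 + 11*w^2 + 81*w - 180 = (w - 4)*(w^3 - 5*w^2 - 9*w + 45) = (w - 5)*(w - 4)*(w^2 - 9) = (w - 5)*(w - 4)*(w + 3)*(w - 3)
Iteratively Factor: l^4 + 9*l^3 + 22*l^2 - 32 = (l + 4)*(l^3 + 5*l^2 + 2*l - 8) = (l + 4)^2*(l^2 + l - 2) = (l + 2)*(l + 4)^2*(l - 1)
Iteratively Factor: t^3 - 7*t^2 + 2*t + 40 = (t - 5)*(t^2 - 2*t - 8) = (t - 5)*(t + 2)*(t - 4)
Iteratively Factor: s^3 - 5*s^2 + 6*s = (s - 2)*(s^2 - 3*s) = (s - 3)*(s - 2)*(s)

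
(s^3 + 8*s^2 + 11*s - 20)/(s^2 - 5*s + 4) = (s^2 + 9*s + 20)/(s - 4)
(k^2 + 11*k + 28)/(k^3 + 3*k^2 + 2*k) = (k^2 + 11*k + 28)/(k*(k^2 + 3*k + 2))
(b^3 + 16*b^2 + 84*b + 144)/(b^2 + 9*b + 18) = (b^2 + 10*b + 24)/(b + 3)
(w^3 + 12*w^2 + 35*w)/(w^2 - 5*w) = (w^2 + 12*w + 35)/(w - 5)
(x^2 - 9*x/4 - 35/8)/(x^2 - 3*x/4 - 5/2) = (x - 7/2)/(x - 2)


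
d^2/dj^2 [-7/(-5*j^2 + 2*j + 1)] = 14*(25*j^2 - 10*j - 4*(5*j - 1)^2 - 5)/(-5*j^2 + 2*j + 1)^3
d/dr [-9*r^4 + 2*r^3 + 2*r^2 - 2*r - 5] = -36*r^3 + 6*r^2 + 4*r - 2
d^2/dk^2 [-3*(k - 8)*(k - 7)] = -6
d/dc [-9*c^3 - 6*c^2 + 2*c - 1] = -27*c^2 - 12*c + 2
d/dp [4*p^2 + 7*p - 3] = 8*p + 7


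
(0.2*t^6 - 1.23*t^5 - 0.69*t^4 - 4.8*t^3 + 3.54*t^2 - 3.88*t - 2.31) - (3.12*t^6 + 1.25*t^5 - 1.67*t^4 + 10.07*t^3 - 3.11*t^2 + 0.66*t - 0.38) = -2.92*t^6 - 2.48*t^5 + 0.98*t^4 - 14.87*t^3 + 6.65*t^2 - 4.54*t - 1.93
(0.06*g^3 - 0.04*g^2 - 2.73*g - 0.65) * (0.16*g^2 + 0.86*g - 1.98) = 0.0096*g^5 + 0.0452*g^4 - 0.59*g^3 - 2.3726*g^2 + 4.8464*g + 1.287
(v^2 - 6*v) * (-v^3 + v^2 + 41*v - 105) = -v^5 + 7*v^4 + 35*v^3 - 351*v^2 + 630*v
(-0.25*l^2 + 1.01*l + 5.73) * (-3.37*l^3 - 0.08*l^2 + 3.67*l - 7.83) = 0.8425*l^5 - 3.3837*l^4 - 20.3084*l^3 + 5.2058*l^2 + 13.1208*l - 44.8659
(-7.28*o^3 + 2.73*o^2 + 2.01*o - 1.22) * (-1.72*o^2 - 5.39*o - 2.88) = 12.5216*o^5 + 34.5436*o^4 + 2.7945*o^3 - 16.5979*o^2 + 0.787*o + 3.5136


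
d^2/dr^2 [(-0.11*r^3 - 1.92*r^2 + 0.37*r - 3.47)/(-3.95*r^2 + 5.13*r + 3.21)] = (5.6843418860808e-14*r^4 + 74.8451979999999*r^3 + 481.780308*r^2 - 443.233854*r + 322.388562)/(61.629875*r^6 - 240.122475*r^5 + 161.60319*r^4 + 255.269313*r^3 - 131.328162*r^2 - 158.580099*r - 33.076161)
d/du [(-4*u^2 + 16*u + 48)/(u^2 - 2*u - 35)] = 8*(-u^2 + 23*u - 58)/(u^4 - 4*u^3 - 66*u^2 + 140*u + 1225)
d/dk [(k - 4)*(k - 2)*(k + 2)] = 3*k^2 - 8*k - 4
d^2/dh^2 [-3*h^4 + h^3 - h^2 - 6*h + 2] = -36*h^2 + 6*h - 2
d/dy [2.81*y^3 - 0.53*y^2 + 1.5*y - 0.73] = 8.43*y^2 - 1.06*y + 1.5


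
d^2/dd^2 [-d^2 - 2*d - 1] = -2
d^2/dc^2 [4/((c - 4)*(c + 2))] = 8*((c - 4)^2 + (c - 4)*(c + 2) + (c + 2)^2)/((c - 4)^3*(c + 2)^3)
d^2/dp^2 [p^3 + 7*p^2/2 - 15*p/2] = 6*p + 7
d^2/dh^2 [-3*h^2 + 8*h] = -6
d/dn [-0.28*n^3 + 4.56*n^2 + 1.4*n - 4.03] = -0.84*n^2 + 9.12*n + 1.4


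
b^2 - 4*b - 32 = (b - 8)*(b + 4)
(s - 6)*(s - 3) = s^2 - 9*s + 18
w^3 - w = w*(w - 1)*(w + 1)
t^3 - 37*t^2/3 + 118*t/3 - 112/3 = (t - 8)*(t - 7/3)*(t - 2)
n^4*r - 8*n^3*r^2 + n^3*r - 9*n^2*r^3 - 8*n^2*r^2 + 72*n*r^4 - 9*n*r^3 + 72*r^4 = (n - 8*r)*(n - 3*r)*(n + 3*r)*(n*r + r)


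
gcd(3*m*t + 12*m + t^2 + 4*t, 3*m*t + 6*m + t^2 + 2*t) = 3*m + t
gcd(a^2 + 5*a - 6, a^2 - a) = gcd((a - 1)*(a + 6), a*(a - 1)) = a - 1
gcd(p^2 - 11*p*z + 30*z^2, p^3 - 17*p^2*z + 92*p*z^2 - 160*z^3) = -p + 5*z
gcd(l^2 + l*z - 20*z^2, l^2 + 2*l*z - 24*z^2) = -l + 4*z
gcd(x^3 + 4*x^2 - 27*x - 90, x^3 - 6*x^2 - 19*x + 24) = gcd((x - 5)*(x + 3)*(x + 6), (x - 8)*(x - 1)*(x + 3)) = x + 3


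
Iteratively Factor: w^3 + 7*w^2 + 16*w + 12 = (w + 3)*(w^2 + 4*w + 4) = (w + 2)*(w + 3)*(w + 2)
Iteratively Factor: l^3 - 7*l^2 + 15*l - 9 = (l - 1)*(l^2 - 6*l + 9) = (l - 3)*(l - 1)*(l - 3)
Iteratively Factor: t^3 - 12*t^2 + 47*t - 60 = (t - 5)*(t^2 - 7*t + 12) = (t - 5)*(t - 4)*(t - 3)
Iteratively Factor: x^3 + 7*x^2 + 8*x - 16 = (x + 4)*(x^2 + 3*x - 4) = (x + 4)^2*(x - 1)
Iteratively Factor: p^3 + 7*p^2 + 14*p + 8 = (p + 4)*(p^2 + 3*p + 2) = (p + 2)*(p + 4)*(p + 1)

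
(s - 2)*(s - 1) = s^2 - 3*s + 2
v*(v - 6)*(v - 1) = v^3 - 7*v^2 + 6*v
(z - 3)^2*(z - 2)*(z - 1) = z^4 - 9*z^3 + 29*z^2 - 39*z + 18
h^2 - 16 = (h - 4)*(h + 4)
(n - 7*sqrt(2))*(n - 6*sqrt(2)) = n^2 - 13*sqrt(2)*n + 84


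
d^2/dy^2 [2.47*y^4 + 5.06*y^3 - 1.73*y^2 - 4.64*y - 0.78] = 29.64*y^2 + 30.36*y - 3.46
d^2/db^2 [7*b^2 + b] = 14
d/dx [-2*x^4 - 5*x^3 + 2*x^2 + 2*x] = -8*x^3 - 15*x^2 + 4*x + 2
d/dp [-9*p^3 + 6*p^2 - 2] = 3*p*(4 - 9*p)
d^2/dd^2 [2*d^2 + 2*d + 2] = 4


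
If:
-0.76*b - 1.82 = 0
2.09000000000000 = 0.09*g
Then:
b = -2.39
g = 23.22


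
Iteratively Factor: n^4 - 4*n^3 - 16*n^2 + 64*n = (n)*(n^3 - 4*n^2 - 16*n + 64) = n*(n - 4)*(n^2 - 16) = n*(n - 4)*(n + 4)*(n - 4)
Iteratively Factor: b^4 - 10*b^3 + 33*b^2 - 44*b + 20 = (b - 1)*(b^3 - 9*b^2 + 24*b - 20) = (b - 2)*(b - 1)*(b^2 - 7*b + 10) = (b - 2)^2*(b - 1)*(b - 5)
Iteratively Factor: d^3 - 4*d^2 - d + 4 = (d - 1)*(d^2 - 3*d - 4) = (d - 1)*(d + 1)*(d - 4)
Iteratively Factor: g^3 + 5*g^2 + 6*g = (g + 2)*(g^2 + 3*g) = g*(g + 2)*(g + 3)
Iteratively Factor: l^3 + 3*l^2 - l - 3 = (l + 1)*(l^2 + 2*l - 3) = (l - 1)*(l + 1)*(l + 3)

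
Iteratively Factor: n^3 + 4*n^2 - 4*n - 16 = (n + 2)*(n^2 + 2*n - 8) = (n - 2)*(n + 2)*(n + 4)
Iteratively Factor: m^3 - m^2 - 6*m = (m + 2)*(m^2 - 3*m) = (m - 3)*(m + 2)*(m)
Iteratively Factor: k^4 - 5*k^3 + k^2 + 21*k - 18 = (k - 1)*(k^3 - 4*k^2 - 3*k + 18) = (k - 3)*(k - 1)*(k^2 - k - 6) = (k - 3)^2*(k - 1)*(k + 2)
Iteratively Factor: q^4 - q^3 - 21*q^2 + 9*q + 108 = (q - 4)*(q^3 + 3*q^2 - 9*q - 27) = (q - 4)*(q - 3)*(q^2 + 6*q + 9) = (q - 4)*(q - 3)*(q + 3)*(q + 3)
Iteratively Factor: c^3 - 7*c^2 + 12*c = (c - 3)*(c^2 - 4*c) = (c - 4)*(c - 3)*(c)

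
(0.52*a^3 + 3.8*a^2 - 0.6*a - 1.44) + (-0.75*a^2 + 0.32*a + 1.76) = 0.52*a^3 + 3.05*a^2 - 0.28*a + 0.32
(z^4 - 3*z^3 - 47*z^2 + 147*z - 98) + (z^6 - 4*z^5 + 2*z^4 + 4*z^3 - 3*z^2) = z^6 - 4*z^5 + 3*z^4 + z^3 - 50*z^2 + 147*z - 98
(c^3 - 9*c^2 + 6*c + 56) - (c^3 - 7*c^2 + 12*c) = -2*c^2 - 6*c + 56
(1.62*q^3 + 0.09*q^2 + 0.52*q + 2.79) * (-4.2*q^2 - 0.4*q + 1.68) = -6.804*q^5 - 1.026*q^4 + 0.5016*q^3 - 11.7748*q^2 - 0.2424*q + 4.6872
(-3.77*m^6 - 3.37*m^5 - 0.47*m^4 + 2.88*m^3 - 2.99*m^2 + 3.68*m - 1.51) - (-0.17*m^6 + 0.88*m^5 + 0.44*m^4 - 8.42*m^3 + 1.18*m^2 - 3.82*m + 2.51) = -3.6*m^6 - 4.25*m^5 - 0.91*m^4 + 11.3*m^3 - 4.17*m^2 + 7.5*m - 4.02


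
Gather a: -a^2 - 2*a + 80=-a^2 - 2*a + 80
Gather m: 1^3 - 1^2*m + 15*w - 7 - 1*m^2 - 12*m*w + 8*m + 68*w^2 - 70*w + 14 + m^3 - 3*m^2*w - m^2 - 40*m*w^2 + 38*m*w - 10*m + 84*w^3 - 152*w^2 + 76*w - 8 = m^3 + m^2*(-3*w - 2) + m*(-40*w^2 + 26*w - 3) + 84*w^3 - 84*w^2 + 21*w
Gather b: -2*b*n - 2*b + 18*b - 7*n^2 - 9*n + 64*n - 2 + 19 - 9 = b*(16 - 2*n) - 7*n^2 + 55*n + 8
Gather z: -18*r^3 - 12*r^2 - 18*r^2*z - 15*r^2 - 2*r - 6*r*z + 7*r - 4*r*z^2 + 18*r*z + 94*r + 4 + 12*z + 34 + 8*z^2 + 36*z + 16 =-18*r^3 - 27*r^2 + 99*r + z^2*(8 - 4*r) + z*(-18*r^2 + 12*r + 48) + 54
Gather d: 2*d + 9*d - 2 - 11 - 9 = 11*d - 22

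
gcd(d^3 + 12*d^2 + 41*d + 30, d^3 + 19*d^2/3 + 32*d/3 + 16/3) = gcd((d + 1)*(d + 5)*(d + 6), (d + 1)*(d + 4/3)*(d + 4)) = d + 1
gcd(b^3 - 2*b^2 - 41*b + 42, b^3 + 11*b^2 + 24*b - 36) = b^2 + 5*b - 6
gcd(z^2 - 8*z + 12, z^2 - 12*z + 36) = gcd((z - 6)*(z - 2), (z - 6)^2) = z - 6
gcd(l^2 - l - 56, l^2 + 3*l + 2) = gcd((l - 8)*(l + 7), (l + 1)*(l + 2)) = 1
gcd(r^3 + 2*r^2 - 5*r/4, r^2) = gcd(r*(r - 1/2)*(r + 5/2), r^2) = r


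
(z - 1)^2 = z^2 - 2*z + 1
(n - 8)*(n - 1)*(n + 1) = n^3 - 8*n^2 - n + 8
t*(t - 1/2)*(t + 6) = t^3 + 11*t^2/2 - 3*t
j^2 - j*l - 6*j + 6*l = (j - 6)*(j - l)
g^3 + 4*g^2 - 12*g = g*(g - 2)*(g + 6)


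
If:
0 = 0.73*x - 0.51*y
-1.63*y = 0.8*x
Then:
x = 0.00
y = 0.00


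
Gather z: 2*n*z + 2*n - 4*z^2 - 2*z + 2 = 2*n - 4*z^2 + z*(2*n - 2) + 2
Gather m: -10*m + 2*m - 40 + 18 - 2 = -8*m - 24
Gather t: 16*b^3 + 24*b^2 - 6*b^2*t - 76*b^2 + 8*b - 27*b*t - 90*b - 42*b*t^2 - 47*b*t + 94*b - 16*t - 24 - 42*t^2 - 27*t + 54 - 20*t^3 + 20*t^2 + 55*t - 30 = 16*b^3 - 52*b^2 + 12*b - 20*t^3 + t^2*(-42*b - 22) + t*(-6*b^2 - 74*b + 12)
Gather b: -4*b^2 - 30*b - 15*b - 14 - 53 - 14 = -4*b^2 - 45*b - 81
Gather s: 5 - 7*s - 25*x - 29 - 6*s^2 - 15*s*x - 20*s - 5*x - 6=-6*s^2 + s*(-15*x - 27) - 30*x - 30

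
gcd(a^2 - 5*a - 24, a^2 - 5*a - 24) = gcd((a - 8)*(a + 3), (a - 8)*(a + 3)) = a^2 - 5*a - 24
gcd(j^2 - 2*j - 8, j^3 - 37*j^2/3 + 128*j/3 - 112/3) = j - 4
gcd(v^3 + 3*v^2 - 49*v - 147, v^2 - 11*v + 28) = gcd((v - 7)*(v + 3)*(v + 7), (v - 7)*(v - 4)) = v - 7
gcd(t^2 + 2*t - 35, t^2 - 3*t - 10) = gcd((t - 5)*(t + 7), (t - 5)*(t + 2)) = t - 5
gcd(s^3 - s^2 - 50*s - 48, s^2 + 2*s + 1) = s + 1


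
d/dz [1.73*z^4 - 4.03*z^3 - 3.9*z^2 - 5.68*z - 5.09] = 6.92*z^3 - 12.09*z^2 - 7.8*z - 5.68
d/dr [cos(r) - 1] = -sin(r)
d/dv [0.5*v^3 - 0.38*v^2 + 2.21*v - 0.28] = 1.5*v^2 - 0.76*v + 2.21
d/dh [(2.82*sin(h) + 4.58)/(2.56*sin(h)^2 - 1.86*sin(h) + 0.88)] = (-7.2192*sin(h)^2 - 23.4496*sin(h) + 11.0004)*cos(h)/(6.5536*sin(h)^4 - 9.5232*sin(h)^3 + 7.9652*sin(h)^2 - 3.2736*sin(h) + 0.7744)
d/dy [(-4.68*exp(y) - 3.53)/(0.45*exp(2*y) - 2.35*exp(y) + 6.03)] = (2.106*exp(2*y) + 3.177*exp(y) - 36.5159)*exp(y)/(0.2025*exp(4*y) - 2.115*exp(3*y) + 10.9495*exp(2*y) - 28.341*exp(y) + 36.3609)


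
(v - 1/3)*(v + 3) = v^2 + 8*v/3 - 1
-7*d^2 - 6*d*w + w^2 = (-7*d + w)*(d + w)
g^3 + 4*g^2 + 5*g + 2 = (g + 1)^2*(g + 2)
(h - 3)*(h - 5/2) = h^2 - 11*h/2 + 15/2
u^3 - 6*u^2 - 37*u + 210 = (u - 7)*(u - 5)*(u + 6)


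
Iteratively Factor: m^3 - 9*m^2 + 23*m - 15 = (m - 1)*(m^2 - 8*m + 15) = (m - 3)*(m - 1)*(m - 5)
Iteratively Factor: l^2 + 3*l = (l + 3)*(l)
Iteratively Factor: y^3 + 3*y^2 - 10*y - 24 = (y + 2)*(y^2 + y - 12) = (y - 3)*(y + 2)*(y + 4)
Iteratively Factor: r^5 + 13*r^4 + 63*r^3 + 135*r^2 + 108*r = (r + 3)*(r^4 + 10*r^3 + 33*r^2 + 36*r) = (r + 3)^2*(r^3 + 7*r^2 + 12*r) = r*(r + 3)^2*(r^2 + 7*r + 12) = r*(r + 3)^2*(r + 4)*(r + 3)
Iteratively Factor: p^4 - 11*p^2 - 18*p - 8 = (p + 1)*(p^3 - p^2 - 10*p - 8) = (p + 1)*(p + 2)*(p^2 - 3*p - 4) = (p - 4)*(p + 1)*(p + 2)*(p + 1)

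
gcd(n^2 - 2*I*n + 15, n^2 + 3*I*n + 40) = n - 5*I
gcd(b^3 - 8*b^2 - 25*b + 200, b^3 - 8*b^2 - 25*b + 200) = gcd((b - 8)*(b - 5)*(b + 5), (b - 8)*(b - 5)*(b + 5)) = b^3 - 8*b^2 - 25*b + 200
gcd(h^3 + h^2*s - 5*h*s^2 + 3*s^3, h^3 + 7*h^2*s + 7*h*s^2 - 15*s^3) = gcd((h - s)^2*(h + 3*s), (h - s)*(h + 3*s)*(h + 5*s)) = -h^2 - 2*h*s + 3*s^2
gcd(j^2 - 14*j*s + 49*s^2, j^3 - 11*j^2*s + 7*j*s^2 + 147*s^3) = j^2 - 14*j*s + 49*s^2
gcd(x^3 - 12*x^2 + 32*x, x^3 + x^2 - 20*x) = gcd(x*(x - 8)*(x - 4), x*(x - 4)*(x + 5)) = x^2 - 4*x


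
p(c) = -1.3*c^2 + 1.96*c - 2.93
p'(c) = 1.96 - 2.6*c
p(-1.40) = -8.22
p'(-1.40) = 5.60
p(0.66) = -2.20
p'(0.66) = 0.24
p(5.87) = -36.22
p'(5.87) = -13.30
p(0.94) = -2.24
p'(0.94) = -0.48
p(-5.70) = -56.34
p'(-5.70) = 16.78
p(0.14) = -2.68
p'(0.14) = 1.60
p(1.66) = -3.26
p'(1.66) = -2.36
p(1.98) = -4.15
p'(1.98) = -3.19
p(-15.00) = -324.83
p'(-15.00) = 40.96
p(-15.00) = -324.83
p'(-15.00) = 40.96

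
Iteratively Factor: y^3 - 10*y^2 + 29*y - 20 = (y - 4)*(y^2 - 6*y + 5) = (y - 5)*(y - 4)*(y - 1)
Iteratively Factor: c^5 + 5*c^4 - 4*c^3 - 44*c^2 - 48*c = (c)*(c^4 + 5*c^3 - 4*c^2 - 44*c - 48) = c*(c - 3)*(c^3 + 8*c^2 + 20*c + 16) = c*(c - 3)*(c + 4)*(c^2 + 4*c + 4) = c*(c - 3)*(c + 2)*(c + 4)*(c + 2)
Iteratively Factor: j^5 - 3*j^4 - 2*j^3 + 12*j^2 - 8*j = (j)*(j^4 - 3*j^3 - 2*j^2 + 12*j - 8) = j*(j - 1)*(j^3 - 2*j^2 - 4*j + 8) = j*(j - 1)*(j + 2)*(j^2 - 4*j + 4) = j*(j - 2)*(j - 1)*(j + 2)*(j - 2)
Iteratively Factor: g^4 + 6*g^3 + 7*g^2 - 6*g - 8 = (g + 4)*(g^3 + 2*g^2 - g - 2) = (g - 1)*(g + 4)*(g^2 + 3*g + 2) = (g - 1)*(g + 2)*(g + 4)*(g + 1)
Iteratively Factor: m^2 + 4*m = (m)*(m + 4)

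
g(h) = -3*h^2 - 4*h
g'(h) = -6*h - 4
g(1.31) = -10.39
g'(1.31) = -11.86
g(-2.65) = -10.47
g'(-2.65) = 11.90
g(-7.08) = -122.06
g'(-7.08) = 38.48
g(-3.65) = -25.37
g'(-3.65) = 17.90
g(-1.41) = -0.32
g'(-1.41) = 4.46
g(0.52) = -2.89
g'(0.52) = -7.12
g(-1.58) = -1.17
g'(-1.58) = 5.48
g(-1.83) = -2.73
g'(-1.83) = 6.98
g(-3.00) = -15.00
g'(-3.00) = 14.00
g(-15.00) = -615.00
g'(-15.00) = 86.00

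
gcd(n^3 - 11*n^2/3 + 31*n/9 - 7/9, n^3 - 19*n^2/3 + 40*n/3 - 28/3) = n - 7/3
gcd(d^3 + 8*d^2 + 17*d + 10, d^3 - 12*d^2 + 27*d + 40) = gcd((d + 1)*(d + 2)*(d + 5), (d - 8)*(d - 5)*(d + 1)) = d + 1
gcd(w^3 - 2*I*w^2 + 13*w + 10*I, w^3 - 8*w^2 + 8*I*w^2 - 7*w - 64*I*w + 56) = w + I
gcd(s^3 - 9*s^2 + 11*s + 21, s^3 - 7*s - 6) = s^2 - 2*s - 3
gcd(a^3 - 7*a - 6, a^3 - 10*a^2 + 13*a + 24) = a^2 - 2*a - 3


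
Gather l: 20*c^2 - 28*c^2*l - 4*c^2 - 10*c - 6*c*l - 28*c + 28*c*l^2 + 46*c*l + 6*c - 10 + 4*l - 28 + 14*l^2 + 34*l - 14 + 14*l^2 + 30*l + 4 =16*c^2 - 32*c + l^2*(28*c + 28) + l*(-28*c^2 + 40*c + 68) - 48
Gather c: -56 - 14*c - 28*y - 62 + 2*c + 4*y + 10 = -12*c - 24*y - 108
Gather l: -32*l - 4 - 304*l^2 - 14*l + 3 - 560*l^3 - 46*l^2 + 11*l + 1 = -560*l^3 - 350*l^2 - 35*l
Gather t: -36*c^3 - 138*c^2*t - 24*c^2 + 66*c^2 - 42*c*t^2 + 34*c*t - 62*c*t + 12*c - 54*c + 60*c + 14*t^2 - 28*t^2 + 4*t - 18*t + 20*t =-36*c^3 + 42*c^2 + 18*c + t^2*(-42*c - 14) + t*(-138*c^2 - 28*c + 6)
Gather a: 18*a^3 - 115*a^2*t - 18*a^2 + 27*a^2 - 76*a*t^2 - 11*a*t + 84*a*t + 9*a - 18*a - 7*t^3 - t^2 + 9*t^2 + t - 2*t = 18*a^3 + a^2*(9 - 115*t) + a*(-76*t^2 + 73*t - 9) - 7*t^3 + 8*t^2 - t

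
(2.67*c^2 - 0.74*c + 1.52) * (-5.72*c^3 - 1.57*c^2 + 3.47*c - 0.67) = -15.2724*c^5 + 0.0408999999999997*c^4 + 1.7323*c^3 - 6.7431*c^2 + 5.7702*c - 1.0184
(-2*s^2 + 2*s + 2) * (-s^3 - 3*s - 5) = 2*s^5 - 2*s^4 + 4*s^3 + 4*s^2 - 16*s - 10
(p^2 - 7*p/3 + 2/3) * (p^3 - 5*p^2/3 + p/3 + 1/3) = p^5 - 4*p^4 + 44*p^3/9 - 14*p^2/9 - 5*p/9 + 2/9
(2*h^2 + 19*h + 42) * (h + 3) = 2*h^3 + 25*h^2 + 99*h + 126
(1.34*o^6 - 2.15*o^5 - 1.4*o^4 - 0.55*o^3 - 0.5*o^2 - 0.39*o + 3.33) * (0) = 0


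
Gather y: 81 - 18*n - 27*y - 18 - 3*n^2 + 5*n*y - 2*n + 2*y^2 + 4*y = -3*n^2 - 20*n + 2*y^2 + y*(5*n - 23) + 63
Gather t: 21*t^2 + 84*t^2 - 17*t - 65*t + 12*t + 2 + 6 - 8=105*t^2 - 70*t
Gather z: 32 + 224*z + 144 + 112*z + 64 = 336*z + 240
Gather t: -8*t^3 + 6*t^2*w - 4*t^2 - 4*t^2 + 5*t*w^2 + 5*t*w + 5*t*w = -8*t^3 + t^2*(6*w - 8) + t*(5*w^2 + 10*w)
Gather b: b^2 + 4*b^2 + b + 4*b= 5*b^2 + 5*b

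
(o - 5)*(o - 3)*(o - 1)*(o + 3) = o^4 - 6*o^3 - 4*o^2 + 54*o - 45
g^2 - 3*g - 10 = (g - 5)*(g + 2)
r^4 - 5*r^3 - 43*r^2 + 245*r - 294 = (r - 7)*(r - 3)*(r - 2)*(r + 7)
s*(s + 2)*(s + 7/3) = s^3 + 13*s^2/3 + 14*s/3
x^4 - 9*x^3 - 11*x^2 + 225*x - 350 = (x - 7)*(x - 5)*(x - 2)*(x + 5)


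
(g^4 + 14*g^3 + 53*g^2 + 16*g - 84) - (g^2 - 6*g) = g^4 + 14*g^3 + 52*g^2 + 22*g - 84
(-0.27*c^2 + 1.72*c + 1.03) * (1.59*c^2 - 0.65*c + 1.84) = -0.4293*c^4 + 2.9103*c^3 + 0.0229*c^2 + 2.4953*c + 1.8952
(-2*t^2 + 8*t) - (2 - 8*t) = -2*t^2 + 16*t - 2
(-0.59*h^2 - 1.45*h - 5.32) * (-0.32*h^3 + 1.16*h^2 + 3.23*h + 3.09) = 0.1888*h^5 - 0.2204*h^4 - 1.8853*h^3 - 12.6778*h^2 - 21.6641*h - 16.4388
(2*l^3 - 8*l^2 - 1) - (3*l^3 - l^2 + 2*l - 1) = -l^3 - 7*l^2 - 2*l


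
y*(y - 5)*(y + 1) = y^3 - 4*y^2 - 5*y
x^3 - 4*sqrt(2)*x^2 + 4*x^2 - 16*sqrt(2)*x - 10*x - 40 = (x + 4)*(x - 5*sqrt(2))*(x + sqrt(2))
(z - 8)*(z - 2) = z^2 - 10*z + 16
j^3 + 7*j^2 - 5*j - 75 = (j - 3)*(j + 5)^2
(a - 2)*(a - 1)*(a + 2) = a^3 - a^2 - 4*a + 4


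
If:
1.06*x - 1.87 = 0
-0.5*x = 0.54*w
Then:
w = -1.63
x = 1.76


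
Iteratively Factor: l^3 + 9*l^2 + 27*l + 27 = (l + 3)*(l^2 + 6*l + 9) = (l + 3)^2*(l + 3)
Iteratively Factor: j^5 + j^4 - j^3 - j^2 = (j)*(j^4 + j^3 - j^2 - j) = j*(j - 1)*(j^3 + 2*j^2 + j) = j*(j - 1)*(j + 1)*(j^2 + j) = j^2*(j - 1)*(j + 1)*(j + 1)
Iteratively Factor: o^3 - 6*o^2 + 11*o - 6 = (o - 2)*(o^2 - 4*o + 3) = (o - 2)*(o - 1)*(o - 3)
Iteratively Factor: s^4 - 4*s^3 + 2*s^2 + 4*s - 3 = (s + 1)*(s^3 - 5*s^2 + 7*s - 3) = (s - 1)*(s + 1)*(s^2 - 4*s + 3) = (s - 3)*(s - 1)*(s + 1)*(s - 1)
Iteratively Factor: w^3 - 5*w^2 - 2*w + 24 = (w - 4)*(w^2 - w - 6) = (w - 4)*(w + 2)*(w - 3)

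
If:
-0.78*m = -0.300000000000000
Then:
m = 0.38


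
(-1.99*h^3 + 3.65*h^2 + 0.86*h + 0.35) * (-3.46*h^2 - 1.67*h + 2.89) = 6.8854*h^5 - 9.3057*h^4 - 14.8222*h^3 + 7.9013*h^2 + 1.9009*h + 1.0115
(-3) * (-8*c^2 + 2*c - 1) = 24*c^2 - 6*c + 3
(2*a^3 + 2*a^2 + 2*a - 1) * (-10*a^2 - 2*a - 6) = -20*a^5 - 24*a^4 - 36*a^3 - 6*a^2 - 10*a + 6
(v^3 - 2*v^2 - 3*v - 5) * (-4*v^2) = -4*v^5 + 8*v^4 + 12*v^3 + 20*v^2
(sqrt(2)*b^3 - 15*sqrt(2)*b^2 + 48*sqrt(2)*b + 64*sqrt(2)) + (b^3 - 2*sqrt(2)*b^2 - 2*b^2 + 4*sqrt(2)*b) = b^3 + sqrt(2)*b^3 - 17*sqrt(2)*b^2 - 2*b^2 + 52*sqrt(2)*b + 64*sqrt(2)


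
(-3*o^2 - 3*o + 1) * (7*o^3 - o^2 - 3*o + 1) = -21*o^5 - 18*o^4 + 19*o^3 + 5*o^2 - 6*o + 1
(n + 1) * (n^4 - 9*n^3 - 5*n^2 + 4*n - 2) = n^5 - 8*n^4 - 14*n^3 - n^2 + 2*n - 2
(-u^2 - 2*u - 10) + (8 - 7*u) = -u^2 - 9*u - 2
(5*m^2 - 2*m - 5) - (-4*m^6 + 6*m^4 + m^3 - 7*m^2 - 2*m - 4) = 4*m^6 - 6*m^4 - m^3 + 12*m^2 - 1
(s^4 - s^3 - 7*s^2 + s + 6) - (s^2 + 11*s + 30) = s^4 - s^3 - 8*s^2 - 10*s - 24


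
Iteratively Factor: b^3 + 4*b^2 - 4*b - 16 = (b + 2)*(b^2 + 2*b - 8) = (b + 2)*(b + 4)*(b - 2)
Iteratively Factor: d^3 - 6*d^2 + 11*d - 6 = (d - 1)*(d^2 - 5*d + 6) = (d - 3)*(d - 1)*(d - 2)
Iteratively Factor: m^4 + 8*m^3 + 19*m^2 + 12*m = (m + 3)*(m^3 + 5*m^2 + 4*m) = m*(m + 3)*(m^2 + 5*m + 4) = m*(m + 1)*(m + 3)*(m + 4)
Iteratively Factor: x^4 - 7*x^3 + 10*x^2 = (x)*(x^3 - 7*x^2 + 10*x) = x^2*(x^2 - 7*x + 10) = x^2*(x - 2)*(x - 5)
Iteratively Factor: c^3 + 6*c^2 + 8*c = (c + 2)*(c^2 + 4*c) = (c + 2)*(c + 4)*(c)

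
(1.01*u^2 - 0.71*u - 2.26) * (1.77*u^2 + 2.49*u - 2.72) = 1.7877*u^4 + 1.2582*u^3 - 8.5153*u^2 - 3.6962*u + 6.1472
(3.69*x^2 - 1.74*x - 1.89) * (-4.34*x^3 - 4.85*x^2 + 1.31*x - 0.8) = -16.0146*x^5 - 10.3449*x^4 + 21.4755*x^3 + 3.9351*x^2 - 1.0839*x + 1.512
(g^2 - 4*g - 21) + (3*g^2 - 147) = 4*g^2 - 4*g - 168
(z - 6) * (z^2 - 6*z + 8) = z^3 - 12*z^2 + 44*z - 48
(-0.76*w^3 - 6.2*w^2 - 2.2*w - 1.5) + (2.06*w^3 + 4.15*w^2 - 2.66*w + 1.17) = 1.3*w^3 - 2.05*w^2 - 4.86*w - 0.33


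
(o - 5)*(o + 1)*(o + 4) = o^3 - 21*o - 20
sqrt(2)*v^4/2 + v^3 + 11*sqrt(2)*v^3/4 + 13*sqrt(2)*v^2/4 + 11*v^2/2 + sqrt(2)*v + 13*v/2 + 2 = (v + 1/2)*(v + 1)*(v + 4)*(sqrt(2)*v/2 + 1)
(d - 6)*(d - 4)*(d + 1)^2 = d^4 - 8*d^3 + 5*d^2 + 38*d + 24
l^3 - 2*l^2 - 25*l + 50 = (l - 5)*(l - 2)*(l + 5)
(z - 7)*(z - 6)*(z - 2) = z^3 - 15*z^2 + 68*z - 84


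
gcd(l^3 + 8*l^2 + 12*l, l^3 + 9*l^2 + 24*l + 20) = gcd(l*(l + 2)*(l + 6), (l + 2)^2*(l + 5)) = l + 2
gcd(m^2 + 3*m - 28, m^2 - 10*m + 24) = m - 4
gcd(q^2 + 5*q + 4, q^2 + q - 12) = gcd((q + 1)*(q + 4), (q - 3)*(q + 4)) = q + 4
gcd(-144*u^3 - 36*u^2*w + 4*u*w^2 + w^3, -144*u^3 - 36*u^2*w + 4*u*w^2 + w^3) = 144*u^3 + 36*u^2*w - 4*u*w^2 - w^3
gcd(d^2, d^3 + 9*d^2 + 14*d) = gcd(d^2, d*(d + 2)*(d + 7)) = d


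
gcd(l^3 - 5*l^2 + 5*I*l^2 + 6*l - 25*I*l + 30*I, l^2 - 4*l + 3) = l - 3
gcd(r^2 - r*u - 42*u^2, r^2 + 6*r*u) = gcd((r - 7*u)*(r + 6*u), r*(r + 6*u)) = r + 6*u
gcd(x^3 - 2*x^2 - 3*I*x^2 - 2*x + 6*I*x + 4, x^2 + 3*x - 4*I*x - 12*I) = 1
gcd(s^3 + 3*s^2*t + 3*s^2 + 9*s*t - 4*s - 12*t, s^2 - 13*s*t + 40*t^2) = 1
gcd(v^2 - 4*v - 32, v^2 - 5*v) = 1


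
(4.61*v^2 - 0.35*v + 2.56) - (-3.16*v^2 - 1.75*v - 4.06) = 7.77*v^2 + 1.4*v + 6.62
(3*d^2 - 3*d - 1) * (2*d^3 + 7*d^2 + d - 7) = 6*d^5 + 15*d^4 - 20*d^3 - 31*d^2 + 20*d + 7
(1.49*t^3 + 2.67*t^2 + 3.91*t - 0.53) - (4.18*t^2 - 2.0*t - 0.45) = 1.49*t^3 - 1.51*t^2 + 5.91*t - 0.08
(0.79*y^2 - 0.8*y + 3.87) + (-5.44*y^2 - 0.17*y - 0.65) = -4.65*y^2 - 0.97*y + 3.22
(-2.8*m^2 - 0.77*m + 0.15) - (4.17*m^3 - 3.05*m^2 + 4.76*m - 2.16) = -4.17*m^3 + 0.25*m^2 - 5.53*m + 2.31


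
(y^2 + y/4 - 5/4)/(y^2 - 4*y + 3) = (y + 5/4)/(y - 3)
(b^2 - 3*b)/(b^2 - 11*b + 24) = b/(b - 8)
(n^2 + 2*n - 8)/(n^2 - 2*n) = (n + 4)/n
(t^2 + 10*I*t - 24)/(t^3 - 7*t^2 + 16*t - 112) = (t + 6*I)/(t^2 - t*(7 + 4*I) + 28*I)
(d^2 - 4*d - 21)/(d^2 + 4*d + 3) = (d - 7)/(d + 1)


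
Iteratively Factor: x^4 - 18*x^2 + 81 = (x + 3)*(x^3 - 3*x^2 - 9*x + 27) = (x - 3)*(x + 3)*(x^2 - 9) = (x - 3)^2*(x + 3)*(x + 3)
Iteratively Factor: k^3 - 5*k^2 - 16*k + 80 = (k - 4)*(k^2 - k - 20) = (k - 5)*(k - 4)*(k + 4)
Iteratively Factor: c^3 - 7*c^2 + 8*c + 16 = (c - 4)*(c^2 - 3*c - 4) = (c - 4)^2*(c + 1)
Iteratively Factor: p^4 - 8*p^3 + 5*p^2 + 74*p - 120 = (p - 2)*(p^3 - 6*p^2 - 7*p + 60) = (p - 5)*(p - 2)*(p^2 - p - 12) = (p - 5)*(p - 2)*(p + 3)*(p - 4)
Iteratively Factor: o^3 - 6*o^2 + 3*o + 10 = (o - 5)*(o^2 - o - 2) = (o - 5)*(o + 1)*(o - 2)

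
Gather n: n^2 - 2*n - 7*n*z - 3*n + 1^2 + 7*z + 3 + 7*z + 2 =n^2 + n*(-7*z - 5) + 14*z + 6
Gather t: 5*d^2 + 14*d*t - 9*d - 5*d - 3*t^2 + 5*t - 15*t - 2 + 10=5*d^2 - 14*d - 3*t^2 + t*(14*d - 10) + 8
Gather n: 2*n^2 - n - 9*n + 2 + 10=2*n^2 - 10*n + 12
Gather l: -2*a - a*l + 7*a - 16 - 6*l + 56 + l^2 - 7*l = 5*a + l^2 + l*(-a - 13) + 40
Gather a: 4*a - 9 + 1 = 4*a - 8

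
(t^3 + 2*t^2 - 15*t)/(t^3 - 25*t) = (t - 3)/(t - 5)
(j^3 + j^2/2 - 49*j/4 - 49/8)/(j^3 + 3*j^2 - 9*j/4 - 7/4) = (j - 7/2)/(j - 1)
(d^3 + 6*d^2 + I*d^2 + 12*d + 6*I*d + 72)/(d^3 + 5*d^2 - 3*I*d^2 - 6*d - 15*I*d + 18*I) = (d + 4*I)/(d - 1)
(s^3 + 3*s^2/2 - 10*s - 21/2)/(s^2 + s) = s + 1/2 - 21/(2*s)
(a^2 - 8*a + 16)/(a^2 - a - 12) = (a - 4)/(a + 3)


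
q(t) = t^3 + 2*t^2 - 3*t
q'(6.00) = 129.00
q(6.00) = 270.00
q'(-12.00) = 381.00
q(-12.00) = -1404.00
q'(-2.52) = 5.97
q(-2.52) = 4.26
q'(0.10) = -2.57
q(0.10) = -0.28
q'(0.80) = 2.12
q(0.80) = -0.61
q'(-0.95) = -4.09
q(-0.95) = 3.80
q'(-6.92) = 112.98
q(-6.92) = -214.84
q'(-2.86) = 10.10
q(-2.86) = 1.55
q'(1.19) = 6.01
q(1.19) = 0.95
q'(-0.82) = -4.26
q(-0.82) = 3.25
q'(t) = 3*t^2 + 4*t - 3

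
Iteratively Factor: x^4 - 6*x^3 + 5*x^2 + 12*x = (x)*(x^3 - 6*x^2 + 5*x + 12) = x*(x - 4)*(x^2 - 2*x - 3) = x*(x - 4)*(x + 1)*(x - 3)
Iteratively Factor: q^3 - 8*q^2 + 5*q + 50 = (q - 5)*(q^2 - 3*q - 10) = (q - 5)*(q + 2)*(q - 5)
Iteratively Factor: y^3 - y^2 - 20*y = (y + 4)*(y^2 - 5*y) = y*(y + 4)*(y - 5)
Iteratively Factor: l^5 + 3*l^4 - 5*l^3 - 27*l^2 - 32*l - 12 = (l + 1)*(l^4 + 2*l^3 - 7*l^2 - 20*l - 12) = (l + 1)^2*(l^3 + l^2 - 8*l - 12) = (l - 3)*(l + 1)^2*(l^2 + 4*l + 4) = (l - 3)*(l + 1)^2*(l + 2)*(l + 2)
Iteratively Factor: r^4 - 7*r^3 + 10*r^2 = (r)*(r^3 - 7*r^2 + 10*r) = r*(r - 5)*(r^2 - 2*r) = r*(r - 5)*(r - 2)*(r)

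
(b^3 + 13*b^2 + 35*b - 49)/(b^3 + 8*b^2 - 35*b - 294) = (b - 1)/(b - 6)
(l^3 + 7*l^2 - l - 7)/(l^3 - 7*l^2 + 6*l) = (l^2 + 8*l + 7)/(l*(l - 6))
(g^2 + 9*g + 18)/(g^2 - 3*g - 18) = (g + 6)/(g - 6)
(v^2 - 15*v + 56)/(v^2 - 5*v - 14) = (v - 8)/(v + 2)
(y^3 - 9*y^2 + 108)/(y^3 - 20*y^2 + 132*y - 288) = (y + 3)/(y - 8)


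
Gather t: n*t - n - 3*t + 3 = -n + t*(n - 3) + 3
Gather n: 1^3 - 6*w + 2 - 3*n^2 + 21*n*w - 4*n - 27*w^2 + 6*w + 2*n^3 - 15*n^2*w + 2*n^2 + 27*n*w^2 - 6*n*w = 2*n^3 + n^2*(-15*w - 1) + n*(27*w^2 + 15*w - 4) - 27*w^2 + 3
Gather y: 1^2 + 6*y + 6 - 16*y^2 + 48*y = -16*y^2 + 54*y + 7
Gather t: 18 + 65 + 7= 90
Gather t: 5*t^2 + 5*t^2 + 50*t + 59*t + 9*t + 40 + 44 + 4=10*t^2 + 118*t + 88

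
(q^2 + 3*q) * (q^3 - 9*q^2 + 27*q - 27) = q^5 - 6*q^4 + 54*q^2 - 81*q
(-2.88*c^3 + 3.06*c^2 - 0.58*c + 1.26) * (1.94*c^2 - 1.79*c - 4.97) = -5.5872*c^5 + 11.0916*c^4 + 7.711*c^3 - 11.7256*c^2 + 0.6272*c - 6.2622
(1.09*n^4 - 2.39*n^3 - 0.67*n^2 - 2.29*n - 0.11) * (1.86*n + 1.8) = 2.0274*n^5 - 2.4834*n^4 - 5.5482*n^3 - 5.4654*n^2 - 4.3266*n - 0.198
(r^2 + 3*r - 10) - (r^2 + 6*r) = -3*r - 10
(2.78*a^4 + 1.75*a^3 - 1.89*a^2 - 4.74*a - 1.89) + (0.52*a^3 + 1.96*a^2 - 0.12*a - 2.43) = 2.78*a^4 + 2.27*a^3 + 0.0700000000000001*a^2 - 4.86*a - 4.32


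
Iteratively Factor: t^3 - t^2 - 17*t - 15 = (t + 3)*(t^2 - 4*t - 5) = (t + 1)*(t + 3)*(t - 5)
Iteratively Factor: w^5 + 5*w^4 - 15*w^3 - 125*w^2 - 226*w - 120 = (w + 2)*(w^4 + 3*w^3 - 21*w^2 - 83*w - 60) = (w + 2)*(w + 4)*(w^3 - w^2 - 17*w - 15) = (w + 1)*(w + 2)*(w + 4)*(w^2 - 2*w - 15) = (w - 5)*(w + 1)*(w + 2)*(w + 4)*(w + 3)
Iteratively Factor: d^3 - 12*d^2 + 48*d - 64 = (d - 4)*(d^2 - 8*d + 16) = (d - 4)^2*(d - 4)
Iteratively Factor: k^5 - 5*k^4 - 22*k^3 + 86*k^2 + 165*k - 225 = (k - 5)*(k^4 - 22*k^2 - 24*k + 45) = (k - 5)*(k - 1)*(k^3 + k^2 - 21*k - 45) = (k - 5)^2*(k - 1)*(k^2 + 6*k + 9) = (k - 5)^2*(k - 1)*(k + 3)*(k + 3)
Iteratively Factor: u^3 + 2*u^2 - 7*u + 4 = (u - 1)*(u^2 + 3*u - 4) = (u - 1)^2*(u + 4)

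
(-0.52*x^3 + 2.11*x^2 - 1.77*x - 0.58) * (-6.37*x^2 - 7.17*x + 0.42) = 3.3124*x^5 - 9.7123*x^4 - 4.0722*x^3 + 17.2717*x^2 + 3.4152*x - 0.2436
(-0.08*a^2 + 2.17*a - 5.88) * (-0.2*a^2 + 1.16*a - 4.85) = 0.016*a^4 - 0.5268*a^3 + 4.0812*a^2 - 17.3453*a + 28.518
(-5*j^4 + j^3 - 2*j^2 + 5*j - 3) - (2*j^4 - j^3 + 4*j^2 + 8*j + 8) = -7*j^4 + 2*j^3 - 6*j^2 - 3*j - 11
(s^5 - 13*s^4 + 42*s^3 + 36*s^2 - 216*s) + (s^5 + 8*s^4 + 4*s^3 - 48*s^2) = 2*s^5 - 5*s^4 + 46*s^3 - 12*s^2 - 216*s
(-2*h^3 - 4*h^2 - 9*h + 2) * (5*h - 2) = -10*h^4 - 16*h^3 - 37*h^2 + 28*h - 4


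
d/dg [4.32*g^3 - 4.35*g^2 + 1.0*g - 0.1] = 12.96*g^2 - 8.7*g + 1.0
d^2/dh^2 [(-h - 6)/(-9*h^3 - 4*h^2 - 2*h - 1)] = 2*((h + 6)*(27*h^2 + 8*h + 2)^2 - (27*h^2 + 8*h + (h + 6)*(27*h + 4) + 2)*(9*h^3 + 4*h^2 + 2*h + 1))/(9*h^3 + 4*h^2 + 2*h + 1)^3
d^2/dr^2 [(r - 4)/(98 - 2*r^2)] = (4*r^2*(4 - r) + (3*r - 4)*(r^2 - 49))/(r^2 - 49)^3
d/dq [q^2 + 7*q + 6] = 2*q + 7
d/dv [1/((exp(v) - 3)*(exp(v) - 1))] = 2*(2 - exp(v))*exp(v)/(exp(4*v) - 8*exp(3*v) + 22*exp(2*v) - 24*exp(v) + 9)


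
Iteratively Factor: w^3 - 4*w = (w)*(w^2 - 4) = w*(w - 2)*(w + 2)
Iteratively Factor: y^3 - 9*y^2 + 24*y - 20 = (y - 2)*(y^2 - 7*y + 10) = (y - 5)*(y - 2)*(y - 2)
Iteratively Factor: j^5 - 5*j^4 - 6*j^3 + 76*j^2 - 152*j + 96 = (j - 2)*(j^4 - 3*j^3 - 12*j^2 + 52*j - 48) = (j - 2)^2*(j^3 - j^2 - 14*j + 24) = (j - 3)*(j - 2)^2*(j^2 + 2*j - 8) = (j - 3)*(j - 2)^2*(j + 4)*(j - 2)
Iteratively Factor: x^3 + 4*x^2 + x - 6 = (x + 3)*(x^2 + x - 2) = (x - 1)*(x + 3)*(x + 2)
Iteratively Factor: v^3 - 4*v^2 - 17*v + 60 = (v - 3)*(v^2 - v - 20) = (v - 3)*(v + 4)*(v - 5)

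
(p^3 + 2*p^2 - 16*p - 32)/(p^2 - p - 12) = (p^2 + 6*p + 8)/(p + 3)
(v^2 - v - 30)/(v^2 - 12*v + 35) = (v^2 - v - 30)/(v^2 - 12*v + 35)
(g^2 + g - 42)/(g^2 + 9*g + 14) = (g - 6)/(g + 2)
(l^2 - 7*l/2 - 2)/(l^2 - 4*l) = (l + 1/2)/l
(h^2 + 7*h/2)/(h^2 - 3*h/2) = (2*h + 7)/(2*h - 3)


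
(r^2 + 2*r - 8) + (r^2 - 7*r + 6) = 2*r^2 - 5*r - 2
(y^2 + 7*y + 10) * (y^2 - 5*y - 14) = y^4 + 2*y^3 - 39*y^2 - 148*y - 140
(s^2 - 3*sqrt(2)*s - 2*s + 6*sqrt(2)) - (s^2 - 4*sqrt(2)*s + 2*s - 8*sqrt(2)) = -4*s + sqrt(2)*s + 14*sqrt(2)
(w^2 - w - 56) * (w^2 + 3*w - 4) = w^4 + 2*w^3 - 63*w^2 - 164*w + 224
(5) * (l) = 5*l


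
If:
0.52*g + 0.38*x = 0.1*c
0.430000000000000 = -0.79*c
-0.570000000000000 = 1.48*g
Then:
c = -0.54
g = -0.39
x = 0.38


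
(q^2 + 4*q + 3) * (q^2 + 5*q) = q^4 + 9*q^3 + 23*q^2 + 15*q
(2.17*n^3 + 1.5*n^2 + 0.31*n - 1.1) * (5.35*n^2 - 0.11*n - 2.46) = 11.6095*n^5 + 7.7863*n^4 - 3.8447*n^3 - 9.6091*n^2 - 0.6416*n + 2.706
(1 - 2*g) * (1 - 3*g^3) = 6*g^4 - 3*g^3 - 2*g + 1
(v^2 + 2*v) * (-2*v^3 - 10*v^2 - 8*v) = -2*v^5 - 14*v^4 - 28*v^3 - 16*v^2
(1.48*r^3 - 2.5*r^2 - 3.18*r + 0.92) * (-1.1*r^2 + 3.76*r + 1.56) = -1.628*r^5 + 8.3148*r^4 - 3.5932*r^3 - 16.8688*r^2 - 1.5016*r + 1.4352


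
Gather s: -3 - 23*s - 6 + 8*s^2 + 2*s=8*s^2 - 21*s - 9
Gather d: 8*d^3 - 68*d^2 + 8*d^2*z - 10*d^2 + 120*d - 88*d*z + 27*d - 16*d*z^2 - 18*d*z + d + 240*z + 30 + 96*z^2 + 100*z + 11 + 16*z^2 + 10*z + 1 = 8*d^3 + d^2*(8*z - 78) + d*(-16*z^2 - 106*z + 148) + 112*z^2 + 350*z + 42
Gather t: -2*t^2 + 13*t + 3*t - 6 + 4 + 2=-2*t^2 + 16*t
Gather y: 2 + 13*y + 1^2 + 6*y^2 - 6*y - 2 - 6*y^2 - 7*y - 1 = 0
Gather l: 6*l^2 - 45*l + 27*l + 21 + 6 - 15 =6*l^2 - 18*l + 12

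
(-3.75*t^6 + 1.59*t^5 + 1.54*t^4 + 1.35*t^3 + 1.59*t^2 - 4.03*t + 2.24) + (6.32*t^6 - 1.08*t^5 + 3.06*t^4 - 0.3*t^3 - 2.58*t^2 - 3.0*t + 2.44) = 2.57*t^6 + 0.51*t^5 + 4.6*t^4 + 1.05*t^3 - 0.99*t^2 - 7.03*t + 4.68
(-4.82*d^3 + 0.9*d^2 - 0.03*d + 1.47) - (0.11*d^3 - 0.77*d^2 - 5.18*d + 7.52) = -4.93*d^3 + 1.67*d^2 + 5.15*d - 6.05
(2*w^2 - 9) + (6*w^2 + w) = 8*w^2 + w - 9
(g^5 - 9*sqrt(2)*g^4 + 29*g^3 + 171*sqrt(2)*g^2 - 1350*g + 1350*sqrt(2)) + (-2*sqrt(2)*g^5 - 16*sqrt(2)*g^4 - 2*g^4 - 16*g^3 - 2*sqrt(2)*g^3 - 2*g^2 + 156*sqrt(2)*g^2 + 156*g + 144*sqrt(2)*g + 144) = -2*sqrt(2)*g^5 + g^5 - 25*sqrt(2)*g^4 - 2*g^4 - 2*sqrt(2)*g^3 + 13*g^3 - 2*g^2 + 327*sqrt(2)*g^2 - 1194*g + 144*sqrt(2)*g + 144 + 1350*sqrt(2)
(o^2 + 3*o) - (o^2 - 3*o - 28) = 6*o + 28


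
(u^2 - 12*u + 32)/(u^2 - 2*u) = (u^2 - 12*u + 32)/(u*(u - 2))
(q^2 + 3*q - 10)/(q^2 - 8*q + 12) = (q + 5)/(q - 6)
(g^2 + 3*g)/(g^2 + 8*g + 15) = g/(g + 5)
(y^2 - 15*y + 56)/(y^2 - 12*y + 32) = (y - 7)/(y - 4)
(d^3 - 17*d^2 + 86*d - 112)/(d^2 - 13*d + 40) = (d^2 - 9*d + 14)/(d - 5)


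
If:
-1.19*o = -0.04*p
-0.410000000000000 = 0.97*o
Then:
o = -0.42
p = -12.57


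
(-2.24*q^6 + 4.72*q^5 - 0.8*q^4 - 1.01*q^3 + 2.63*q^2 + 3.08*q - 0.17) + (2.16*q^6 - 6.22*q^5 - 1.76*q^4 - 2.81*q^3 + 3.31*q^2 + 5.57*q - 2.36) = -0.0800000000000001*q^6 - 1.5*q^5 - 2.56*q^4 - 3.82*q^3 + 5.94*q^2 + 8.65*q - 2.53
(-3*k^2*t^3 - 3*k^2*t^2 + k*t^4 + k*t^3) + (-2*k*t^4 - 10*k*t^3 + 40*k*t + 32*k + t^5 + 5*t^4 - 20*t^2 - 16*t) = -3*k^2*t^3 - 3*k^2*t^2 - k*t^4 - 9*k*t^3 + 40*k*t + 32*k + t^5 + 5*t^4 - 20*t^2 - 16*t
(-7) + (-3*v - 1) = -3*v - 8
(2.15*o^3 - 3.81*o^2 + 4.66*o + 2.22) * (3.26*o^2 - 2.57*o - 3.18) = 7.009*o^5 - 17.9461*o^4 + 18.1463*o^3 + 7.3768*o^2 - 20.5242*o - 7.0596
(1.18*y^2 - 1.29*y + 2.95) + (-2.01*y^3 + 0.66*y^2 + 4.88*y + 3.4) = -2.01*y^3 + 1.84*y^2 + 3.59*y + 6.35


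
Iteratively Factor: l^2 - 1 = (l + 1)*(l - 1)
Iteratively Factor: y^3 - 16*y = (y + 4)*(y^2 - 4*y) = y*(y + 4)*(y - 4)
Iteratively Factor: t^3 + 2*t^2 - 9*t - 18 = (t + 3)*(t^2 - t - 6) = (t + 2)*(t + 3)*(t - 3)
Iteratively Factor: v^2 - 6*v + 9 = (v - 3)*(v - 3)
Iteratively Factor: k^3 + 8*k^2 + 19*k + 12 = (k + 3)*(k^2 + 5*k + 4) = (k + 1)*(k + 3)*(k + 4)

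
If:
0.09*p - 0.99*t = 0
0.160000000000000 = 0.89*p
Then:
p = 0.18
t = 0.02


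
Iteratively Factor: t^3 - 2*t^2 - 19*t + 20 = (t - 1)*(t^2 - t - 20) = (t - 1)*(t + 4)*(t - 5)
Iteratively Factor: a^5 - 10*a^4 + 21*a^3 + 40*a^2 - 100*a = (a)*(a^4 - 10*a^3 + 21*a^2 + 40*a - 100) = a*(a - 2)*(a^3 - 8*a^2 + 5*a + 50) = a*(a - 2)*(a + 2)*(a^2 - 10*a + 25) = a*(a - 5)*(a - 2)*(a + 2)*(a - 5)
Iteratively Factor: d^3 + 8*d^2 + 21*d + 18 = (d + 3)*(d^2 + 5*d + 6) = (d + 3)^2*(d + 2)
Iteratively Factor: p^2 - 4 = (p + 2)*(p - 2)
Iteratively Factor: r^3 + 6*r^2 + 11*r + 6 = (r + 3)*(r^2 + 3*r + 2) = (r + 1)*(r + 3)*(r + 2)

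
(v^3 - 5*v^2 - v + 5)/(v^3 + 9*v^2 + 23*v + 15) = (v^2 - 6*v + 5)/(v^2 + 8*v + 15)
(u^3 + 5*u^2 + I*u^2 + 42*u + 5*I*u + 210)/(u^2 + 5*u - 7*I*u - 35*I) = (u^2 + I*u + 42)/(u - 7*I)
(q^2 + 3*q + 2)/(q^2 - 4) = (q + 1)/(q - 2)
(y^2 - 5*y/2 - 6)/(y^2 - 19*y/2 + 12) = (2*y^2 - 5*y - 12)/(2*y^2 - 19*y + 24)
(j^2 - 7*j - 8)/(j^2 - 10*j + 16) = (j + 1)/(j - 2)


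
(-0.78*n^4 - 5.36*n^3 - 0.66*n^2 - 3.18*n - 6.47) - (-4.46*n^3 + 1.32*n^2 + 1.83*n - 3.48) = -0.78*n^4 - 0.9*n^3 - 1.98*n^2 - 5.01*n - 2.99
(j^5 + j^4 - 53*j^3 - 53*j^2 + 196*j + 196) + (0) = j^5 + j^4 - 53*j^3 - 53*j^2 + 196*j + 196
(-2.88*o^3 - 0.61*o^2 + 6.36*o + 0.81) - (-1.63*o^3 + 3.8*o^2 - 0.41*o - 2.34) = -1.25*o^3 - 4.41*o^2 + 6.77*o + 3.15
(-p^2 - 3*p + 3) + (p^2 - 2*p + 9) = 12 - 5*p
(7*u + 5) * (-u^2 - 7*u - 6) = -7*u^3 - 54*u^2 - 77*u - 30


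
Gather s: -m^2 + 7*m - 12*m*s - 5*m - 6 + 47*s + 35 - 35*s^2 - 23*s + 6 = -m^2 + 2*m - 35*s^2 + s*(24 - 12*m) + 35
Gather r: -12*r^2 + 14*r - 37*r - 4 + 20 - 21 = -12*r^2 - 23*r - 5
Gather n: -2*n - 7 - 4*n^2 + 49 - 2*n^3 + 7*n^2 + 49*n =-2*n^3 + 3*n^2 + 47*n + 42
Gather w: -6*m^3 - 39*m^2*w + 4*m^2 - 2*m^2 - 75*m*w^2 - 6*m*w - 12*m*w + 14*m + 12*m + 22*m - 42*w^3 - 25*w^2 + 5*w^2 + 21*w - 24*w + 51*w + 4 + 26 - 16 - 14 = -6*m^3 + 2*m^2 + 48*m - 42*w^3 + w^2*(-75*m - 20) + w*(-39*m^2 - 18*m + 48)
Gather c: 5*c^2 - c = 5*c^2 - c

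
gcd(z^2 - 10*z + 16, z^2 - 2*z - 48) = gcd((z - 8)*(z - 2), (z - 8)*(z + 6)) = z - 8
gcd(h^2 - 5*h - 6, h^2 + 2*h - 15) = 1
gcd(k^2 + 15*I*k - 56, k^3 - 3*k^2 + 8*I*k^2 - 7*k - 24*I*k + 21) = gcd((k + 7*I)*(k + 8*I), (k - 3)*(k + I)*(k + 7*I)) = k + 7*I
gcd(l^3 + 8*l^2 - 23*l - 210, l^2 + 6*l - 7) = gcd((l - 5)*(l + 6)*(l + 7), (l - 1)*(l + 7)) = l + 7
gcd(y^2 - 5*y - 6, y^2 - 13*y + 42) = y - 6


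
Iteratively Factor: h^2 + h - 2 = (h + 2)*(h - 1)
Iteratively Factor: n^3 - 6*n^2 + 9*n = (n - 3)*(n^2 - 3*n) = n*(n - 3)*(n - 3)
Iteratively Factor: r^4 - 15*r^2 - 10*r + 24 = (r + 3)*(r^3 - 3*r^2 - 6*r + 8) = (r - 4)*(r + 3)*(r^2 + r - 2) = (r - 4)*(r + 2)*(r + 3)*(r - 1)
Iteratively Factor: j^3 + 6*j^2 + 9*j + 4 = (j + 1)*(j^2 + 5*j + 4) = (j + 1)^2*(j + 4)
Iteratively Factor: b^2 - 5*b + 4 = (b - 4)*(b - 1)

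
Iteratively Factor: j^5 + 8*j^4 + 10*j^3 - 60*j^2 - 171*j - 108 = (j + 3)*(j^4 + 5*j^3 - 5*j^2 - 45*j - 36) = (j + 3)^2*(j^3 + 2*j^2 - 11*j - 12) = (j + 1)*(j + 3)^2*(j^2 + j - 12) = (j - 3)*(j + 1)*(j + 3)^2*(j + 4)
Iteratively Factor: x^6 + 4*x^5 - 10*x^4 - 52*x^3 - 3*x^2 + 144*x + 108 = (x + 2)*(x^5 + 2*x^4 - 14*x^3 - 24*x^2 + 45*x + 54) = (x + 2)*(x + 3)*(x^4 - x^3 - 11*x^2 + 9*x + 18) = (x - 2)*(x + 2)*(x + 3)*(x^3 + x^2 - 9*x - 9) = (x - 3)*(x - 2)*(x + 2)*(x + 3)*(x^2 + 4*x + 3) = (x - 3)*(x - 2)*(x + 1)*(x + 2)*(x + 3)*(x + 3)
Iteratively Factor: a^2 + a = (a)*(a + 1)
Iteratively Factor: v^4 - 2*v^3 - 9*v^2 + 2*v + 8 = (v - 1)*(v^3 - v^2 - 10*v - 8) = (v - 1)*(v + 1)*(v^2 - 2*v - 8) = (v - 4)*(v - 1)*(v + 1)*(v + 2)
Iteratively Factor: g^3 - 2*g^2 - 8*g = (g)*(g^2 - 2*g - 8) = g*(g - 4)*(g + 2)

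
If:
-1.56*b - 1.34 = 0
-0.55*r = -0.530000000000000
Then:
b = -0.86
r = 0.96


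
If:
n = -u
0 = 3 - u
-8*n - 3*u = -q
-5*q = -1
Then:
No Solution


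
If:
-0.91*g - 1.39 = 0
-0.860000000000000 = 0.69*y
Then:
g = -1.53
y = -1.25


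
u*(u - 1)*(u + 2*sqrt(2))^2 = u^4 - u^3 + 4*sqrt(2)*u^3 - 4*sqrt(2)*u^2 + 8*u^2 - 8*u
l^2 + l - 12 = (l - 3)*(l + 4)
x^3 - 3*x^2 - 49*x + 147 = (x - 7)*(x - 3)*(x + 7)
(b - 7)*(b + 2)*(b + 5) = b^3 - 39*b - 70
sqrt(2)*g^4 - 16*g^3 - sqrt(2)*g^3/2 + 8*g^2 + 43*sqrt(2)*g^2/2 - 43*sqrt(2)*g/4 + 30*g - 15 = (g - 1/2)*(g - 6*sqrt(2))*(g - 5*sqrt(2)/2)*(sqrt(2)*g + 1)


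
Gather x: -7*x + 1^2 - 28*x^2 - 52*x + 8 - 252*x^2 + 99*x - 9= -280*x^2 + 40*x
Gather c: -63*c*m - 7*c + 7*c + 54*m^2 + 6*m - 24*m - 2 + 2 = -63*c*m + 54*m^2 - 18*m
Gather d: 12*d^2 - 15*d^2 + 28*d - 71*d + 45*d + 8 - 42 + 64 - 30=-3*d^2 + 2*d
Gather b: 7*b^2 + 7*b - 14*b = 7*b^2 - 7*b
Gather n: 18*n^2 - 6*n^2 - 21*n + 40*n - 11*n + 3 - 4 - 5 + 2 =12*n^2 + 8*n - 4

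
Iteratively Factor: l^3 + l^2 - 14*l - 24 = (l - 4)*(l^2 + 5*l + 6) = (l - 4)*(l + 2)*(l + 3)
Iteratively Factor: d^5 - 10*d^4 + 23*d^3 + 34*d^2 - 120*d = (d)*(d^4 - 10*d^3 + 23*d^2 + 34*d - 120) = d*(d - 4)*(d^3 - 6*d^2 - d + 30) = d*(d - 5)*(d - 4)*(d^2 - d - 6) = d*(d - 5)*(d - 4)*(d + 2)*(d - 3)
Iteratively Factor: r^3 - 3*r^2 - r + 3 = (r - 3)*(r^2 - 1) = (r - 3)*(r + 1)*(r - 1)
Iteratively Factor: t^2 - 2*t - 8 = (t - 4)*(t + 2)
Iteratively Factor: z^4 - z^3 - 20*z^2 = (z - 5)*(z^3 + 4*z^2) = (z - 5)*(z + 4)*(z^2) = z*(z - 5)*(z + 4)*(z)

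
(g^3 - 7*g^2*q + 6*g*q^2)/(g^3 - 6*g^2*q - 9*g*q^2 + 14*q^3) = g*(-g + 6*q)/(-g^2 + 5*g*q + 14*q^2)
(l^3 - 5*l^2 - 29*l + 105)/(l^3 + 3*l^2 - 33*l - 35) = (l^3 - 5*l^2 - 29*l + 105)/(l^3 + 3*l^2 - 33*l - 35)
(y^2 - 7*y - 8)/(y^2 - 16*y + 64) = (y + 1)/(y - 8)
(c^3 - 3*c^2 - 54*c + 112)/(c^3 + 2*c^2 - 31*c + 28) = (c^2 - 10*c + 16)/(c^2 - 5*c + 4)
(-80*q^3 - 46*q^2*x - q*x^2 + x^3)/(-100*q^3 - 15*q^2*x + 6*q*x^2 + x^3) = (-16*q^2 - 6*q*x + x^2)/(-20*q^2 + q*x + x^2)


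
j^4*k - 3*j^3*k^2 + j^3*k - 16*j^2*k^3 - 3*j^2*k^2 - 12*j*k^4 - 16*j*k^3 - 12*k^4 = (j - 6*k)*(j + k)*(j + 2*k)*(j*k + k)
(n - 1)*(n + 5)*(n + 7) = n^3 + 11*n^2 + 23*n - 35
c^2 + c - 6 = (c - 2)*(c + 3)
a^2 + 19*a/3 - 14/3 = (a - 2/3)*(a + 7)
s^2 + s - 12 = (s - 3)*(s + 4)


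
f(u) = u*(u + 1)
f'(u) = 2*u + 1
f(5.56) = 36.47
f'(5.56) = 12.12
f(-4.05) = 12.35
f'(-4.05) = -7.10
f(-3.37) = 7.99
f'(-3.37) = -5.74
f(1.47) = 3.63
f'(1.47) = 3.94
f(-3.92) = 11.45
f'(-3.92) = -6.84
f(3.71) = 17.47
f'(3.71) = 8.42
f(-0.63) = -0.23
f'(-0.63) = -0.26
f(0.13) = 0.15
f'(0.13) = 1.26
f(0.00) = 0.00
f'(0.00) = 1.00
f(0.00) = 0.00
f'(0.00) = 1.00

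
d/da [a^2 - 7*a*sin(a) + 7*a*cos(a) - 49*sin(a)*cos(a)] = -7*sqrt(2)*a*sin(a + pi/4) + 2*a - 49*cos(2*a) + 7*sqrt(2)*cos(a + pi/4)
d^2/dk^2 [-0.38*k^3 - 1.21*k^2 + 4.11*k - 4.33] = -2.28*k - 2.42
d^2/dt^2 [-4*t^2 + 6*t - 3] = -8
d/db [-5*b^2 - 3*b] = -10*b - 3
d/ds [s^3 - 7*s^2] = s*(3*s - 14)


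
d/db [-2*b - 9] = -2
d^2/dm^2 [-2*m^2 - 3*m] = -4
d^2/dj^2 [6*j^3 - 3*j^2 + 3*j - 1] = 36*j - 6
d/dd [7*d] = 7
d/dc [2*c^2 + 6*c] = 4*c + 6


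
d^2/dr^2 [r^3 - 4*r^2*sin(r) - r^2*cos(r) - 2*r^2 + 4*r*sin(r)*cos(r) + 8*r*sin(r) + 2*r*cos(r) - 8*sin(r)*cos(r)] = 4*r^2*sin(r) + r^2*cos(r) - 4*r*sin(r) - 8*r*sin(2*r) - 18*r*cos(r) + 6*r - 12*sin(r) + 16*sin(2*r) + 14*cos(r) + 8*cos(2*r) - 4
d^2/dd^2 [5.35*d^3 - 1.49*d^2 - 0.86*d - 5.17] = 32.1*d - 2.98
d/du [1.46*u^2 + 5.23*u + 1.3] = 2.92*u + 5.23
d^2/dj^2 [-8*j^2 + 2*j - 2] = -16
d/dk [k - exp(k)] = 1 - exp(k)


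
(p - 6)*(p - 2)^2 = p^3 - 10*p^2 + 28*p - 24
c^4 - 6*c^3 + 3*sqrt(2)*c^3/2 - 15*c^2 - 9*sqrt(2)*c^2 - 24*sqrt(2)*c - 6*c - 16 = (c - 8)*(c + 2)*(c + sqrt(2)/2)*(c + sqrt(2))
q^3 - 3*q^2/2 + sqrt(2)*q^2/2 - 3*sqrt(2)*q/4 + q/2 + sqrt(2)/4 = (q - 1)*(q - 1/2)*(q + sqrt(2)/2)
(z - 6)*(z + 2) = z^2 - 4*z - 12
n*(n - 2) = n^2 - 2*n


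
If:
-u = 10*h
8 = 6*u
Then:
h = -2/15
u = 4/3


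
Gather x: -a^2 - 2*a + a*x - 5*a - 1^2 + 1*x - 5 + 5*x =-a^2 - 7*a + x*(a + 6) - 6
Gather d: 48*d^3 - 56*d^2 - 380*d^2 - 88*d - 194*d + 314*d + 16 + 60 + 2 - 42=48*d^3 - 436*d^2 + 32*d + 36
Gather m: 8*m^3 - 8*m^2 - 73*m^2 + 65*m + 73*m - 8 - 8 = 8*m^3 - 81*m^2 + 138*m - 16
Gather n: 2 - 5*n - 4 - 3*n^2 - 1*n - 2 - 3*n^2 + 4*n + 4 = -6*n^2 - 2*n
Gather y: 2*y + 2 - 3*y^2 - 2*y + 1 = 3 - 3*y^2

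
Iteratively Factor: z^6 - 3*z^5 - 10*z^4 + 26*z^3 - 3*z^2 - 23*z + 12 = (z - 4)*(z^5 + z^4 - 6*z^3 + 2*z^2 + 5*z - 3) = (z - 4)*(z + 3)*(z^4 - 2*z^3 + 2*z - 1) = (z - 4)*(z + 1)*(z + 3)*(z^3 - 3*z^2 + 3*z - 1) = (z - 4)*(z - 1)*(z + 1)*(z + 3)*(z^2 - 2*z + 1) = (z - 4)*(z - 1)^2*(z + 1)*(z + 3)*(z - 1)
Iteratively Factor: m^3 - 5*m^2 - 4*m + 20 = (m + 2)*(m^2 - 7*m + 10) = (m - 2)*(m + 2)*(m - 5)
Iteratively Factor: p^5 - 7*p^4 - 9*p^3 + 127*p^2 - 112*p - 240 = (p + 4)*(p^4 - 11*p^3 + 35*p^2 - 13*p - 60) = (p - 3)*(p + 4)*(p^3 - 8*p^2 + 11*p + 20) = (p - 5)*(p - 3)*(p + 4)*(p^2 - 3*p - 4) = (p - 5)*(p - 4)*(p - 3)*(p + 4)*(p + 1)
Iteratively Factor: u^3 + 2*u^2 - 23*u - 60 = (u - 5)*(u^2 + 7*u + 12) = (u - 5)*(u + 3)*(u + 4)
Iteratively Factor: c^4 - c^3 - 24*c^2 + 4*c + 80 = (c - 2)*(c^3 + c^2 - 22*c - 40) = (c - 2)*(c + 4)*(c^2 - 3*c - 10) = (c - 2)*(c + 2)*(c + 4)*(c - 5)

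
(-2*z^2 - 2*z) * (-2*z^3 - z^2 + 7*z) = 4*z^5 + 6*z^4 - 12*z^3 - 14*z^2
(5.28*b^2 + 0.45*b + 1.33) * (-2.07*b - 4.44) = -10.9296*b^3 - 24.3747*b^2 - 4.7511*b - 5.9052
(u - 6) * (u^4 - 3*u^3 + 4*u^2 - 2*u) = u^5 - 9*u^4 + 22*u^3 - 26*u^2 + 12*u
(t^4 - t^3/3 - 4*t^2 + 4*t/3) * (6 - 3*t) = -3*t^5 + 7*t^4 + 10*t^3 - 28*t^2 + 8*t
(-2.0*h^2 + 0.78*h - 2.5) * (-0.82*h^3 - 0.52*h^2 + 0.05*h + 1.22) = 1.64*h^5 + 0.4004*h^4 + 1.5444*h^3 - 1.101*h^2 + 0.8266*h - 3.05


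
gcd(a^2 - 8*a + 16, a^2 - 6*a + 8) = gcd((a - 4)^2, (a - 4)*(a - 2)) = a - 4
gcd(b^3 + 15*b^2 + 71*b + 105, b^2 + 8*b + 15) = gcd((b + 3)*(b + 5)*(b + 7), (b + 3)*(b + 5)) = b^2 + 8*b + 15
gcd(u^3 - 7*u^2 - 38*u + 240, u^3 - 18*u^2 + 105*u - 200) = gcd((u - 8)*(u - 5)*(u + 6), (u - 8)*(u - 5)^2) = u^2 - 13*u + 40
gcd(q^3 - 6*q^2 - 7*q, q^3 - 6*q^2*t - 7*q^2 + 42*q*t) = q^2 - 7*q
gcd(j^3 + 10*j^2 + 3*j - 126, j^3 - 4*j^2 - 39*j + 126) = j^2 + 3*j - 18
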